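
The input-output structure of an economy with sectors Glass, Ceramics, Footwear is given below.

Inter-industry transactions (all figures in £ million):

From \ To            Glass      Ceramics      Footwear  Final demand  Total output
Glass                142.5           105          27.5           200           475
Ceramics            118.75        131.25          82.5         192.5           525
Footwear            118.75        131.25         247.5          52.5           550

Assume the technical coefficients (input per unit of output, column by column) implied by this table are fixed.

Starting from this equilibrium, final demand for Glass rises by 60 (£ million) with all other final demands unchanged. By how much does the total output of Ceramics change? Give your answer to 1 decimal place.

Technical coefficients a_ij = z_ij / X_j:
  a_11 = 142.5/475 = 0.30, a_21 = 118.75/475 = 0.25, a_31 = 118.75/475 = 0.25
  a_12 = 105/525 = 0.20, a_22 = 131.25/525 = 0.25, a_32 = 131.25/525 = 0.25
  a_13 = 27.5/550 = 0.05, a_23 = 82.5/550 = 0.15, a_33 = 247.5/550 = 0.45
I − A =
  [   0.70    -0.20    -0.05]
  [  -0.25     0.75    -0.15]
  [  -0.25    -0.25     0.55]
Cofactors of I−A, C_ij = (−1)^(i+j)·(minor ij) (rows/columns in the sector order above):
  C_11 = (0.75)(0.55) − (-0.15)(-0.25) = 0.3750
  C_12 = −[(-0.25)(0.55) − (-0.15)(-0.25)] = 0.1750
  C_13 = (-0.25)(-0.25) − (0.75)(-0.25) = 0.2500
  C_21 = −[(-0.20)(0.55) − (-0.05)(-0.25)] = 0.1225
  C_22 = (0.70)(0.55) − (-0.05)(-0.25) = 0.3725
  C_23 = −[(0.70)(-0.25) − (-0.20)(-0.25)] = 0.2250
  C_31 = (-0.20)(-0.15) − (-0.05)(0.75) = 0.0675
  C_32 = −[(0.70)(-0.15) − (-0.05)(-0.25)] = 0.1175
  C_33 = (0.70)(0.75) − (-0.20)(-0.25) = 0.4750
det(I−A) = Σ_j (I−A)_1j·C_1j = (0.70)(0.3750) + (-0.20)(0.1750) + (-0.05)(0.2500) = 0.2150
adj(I−A) = Cᵀ =
  [ 0.3750   0.1225   0.0675]
  [ 0.1750   0.3725   0.1175]
  [ 0.2500   0.2250   0.4750]
(I − A)⁻¹ = adj(I−A) / det(I−A) ≈
  [   1.7442     0.5698     0.3140]
  [   0.8140     1.7326     0.5465]
  [   1.1628     1.0465     2.2093]
Δx = (I − A)⁻¹ Δd with Δd having +60 in the Glass component and 0 elsewhere.
So Δx_2 = L_21 · (+60), where L_21 = adj(I−A)_21 / det(I−A) = 0.1750 / 0.2150.
Δx_2 = 0.1750 × (+60) / 0.2150 = 10.50 / 0.2150 ≈ 48.8.

Δx_2 = 48.8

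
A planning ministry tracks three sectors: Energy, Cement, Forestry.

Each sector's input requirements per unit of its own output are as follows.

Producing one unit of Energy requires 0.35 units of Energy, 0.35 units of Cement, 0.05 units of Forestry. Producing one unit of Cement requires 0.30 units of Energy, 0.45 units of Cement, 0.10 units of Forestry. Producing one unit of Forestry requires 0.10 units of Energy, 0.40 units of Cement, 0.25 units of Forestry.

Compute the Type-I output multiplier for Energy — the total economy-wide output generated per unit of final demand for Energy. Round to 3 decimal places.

m_1 = 4.748

I − A =
  [   0.65    -0.30    -0.10]
  [  -0.35     0.55    -0.40]
  [  -0.05    -0.10     0.75]
Cofactors of I−A, C_ij = (−1)^(i+j)·(minor ij) (rows/columns in the sector order above):
  C_11 = (0.55)(0.75) − (-0.40)(-0.10) = 0.3725
  C_12 = −[(-0.35)(0.75) − (-0.40)(-0.05)] = 0.2825
  C_13 = (-0.35)(-0.10) − (0.55)(-0.05) = 0.0625
  C_21 = −[(-0.30)(0.75) − (-0.10)(-0.10)] = 0.2350
  C_22 = (0.65)(0.75) − (-0.10)(-0.05) = 0.4825
  C_23 = −[(0.65)(-0.10) − (-0.30)(-0.05)] = 0.0800
  C_31 = (-0.30)(-0.40) − (-0.10)(0.55) = 0.1750
  C_32 = −[(0.65)(-0.40) − (-0.10)(-0.35)] = 0.2950
  C_33 = (0.65)(0.55) − (-0.30)(-0.35) = 0.2525
det(I−A) = Σ_j (I−A)_1j·C_1j = (0.65)(0.3725) + (-0.30)(0.2825) + (-0.10)(0.0625) = 0.151125
adj(I−A) = Cᵀ =
  [ 0.3725   0.2350   0.1750]
  [ 0.2825   0.4825   0.2950]
  [ 0.0625   0.0800   0.2525]
(I − A)⁻¹ = adj(I−A) / det(I−A) ≈
  [   2.4648     1.5550     1.1580]
  [   1.8693     3.1927     1.9520]
  [   0.4136     0.5294     1.6708]
The output multiplier for sector j is the column-j sum of the Leontief inverse (I − A)⁻¹ = adj(I−A) / det(I−A).
Column 1 of adj(I−A): (0.3725, 0.2825, 0.0625); det(I−A) = 0.151125.
m_1 = (0.3725 + 0.2825 + 0.0625) / 0.151125 = 0.7175 / 0.151125 ≈ 4.748.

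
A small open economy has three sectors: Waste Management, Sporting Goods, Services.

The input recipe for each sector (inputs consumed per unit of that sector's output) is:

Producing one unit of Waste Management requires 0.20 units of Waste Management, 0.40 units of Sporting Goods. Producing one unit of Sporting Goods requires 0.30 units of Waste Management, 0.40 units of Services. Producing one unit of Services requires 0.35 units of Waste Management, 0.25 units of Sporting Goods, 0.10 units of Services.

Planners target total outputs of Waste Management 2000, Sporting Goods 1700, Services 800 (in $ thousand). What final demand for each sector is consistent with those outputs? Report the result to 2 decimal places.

I − A =
  [   0.80    -0.30    -0.35]
  [  -0.40     1.00    -0.25]
  [   0.00    -0.40     0.90]
d = (I − A) x:
  d_1 = (+0.80)·2000 + (-0.30)·1700 + (-0.35)·800 = 810.00
  d_2 = (-0.40)·2000 + (+1.00)·1700 + (-0.25)·800 = 700.00
  d_3 = (+0.00)·2000 + (-0.40)·1700 + (+0.90)·800 = 40.00

d_1 = 810.00, d_2 = 700.00, d_3 = 40.00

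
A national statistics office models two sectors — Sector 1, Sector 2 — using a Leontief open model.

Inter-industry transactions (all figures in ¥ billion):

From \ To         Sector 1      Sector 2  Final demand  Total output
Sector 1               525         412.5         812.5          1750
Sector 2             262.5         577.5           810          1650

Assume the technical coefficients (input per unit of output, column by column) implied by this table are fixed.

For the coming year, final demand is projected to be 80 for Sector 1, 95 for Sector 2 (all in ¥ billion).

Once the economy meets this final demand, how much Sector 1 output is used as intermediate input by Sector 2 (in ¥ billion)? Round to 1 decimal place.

z_12 = 47.0

Technical coefficients a_ij = z_ij / X_j:
  a_11 = 525/1750 = 0.30, a_21 = 262.5/1750 = 0.15
  a_12 = 412.5/1650 = 0.25, a_22 = 577.5/1650 = 0.35
I − A =
  [   0.70    -0.25]
  [  -0.15     0.65]
det(I−A) = (0.70)(0.65) − (-0.25)(-0.15) = 0.4175
adj(I−A) = [[0.65, 0.25], [0.15, 0.70]]
(I − A)⁻¹ = adj(I−A) / det(I−A) ≈
  [   1.5569     0.5988]
  [   0.3593     1.6766]
First solve x = (I − A)⁻¹ d = adj(I−A)·d / det(I−A); in particular x_2 = (0.15·80 + 0.70·95) / 0.4175 = 78.50 / 0.4175 ≈ 188.024.
Intermediate flow from 1 to 2: z_12 = a_12 · x_2 = 0.25 × 78.50 / 0.4175 = 19.625 / 0.4175 ≈ 47.0.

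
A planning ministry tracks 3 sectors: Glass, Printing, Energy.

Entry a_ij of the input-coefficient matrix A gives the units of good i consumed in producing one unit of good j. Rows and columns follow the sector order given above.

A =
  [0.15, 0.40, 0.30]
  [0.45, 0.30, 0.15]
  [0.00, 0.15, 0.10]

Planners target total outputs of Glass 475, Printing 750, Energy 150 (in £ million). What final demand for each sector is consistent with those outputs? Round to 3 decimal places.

I − A =
  [   0.85    -0.40    -0.30]
  [  -0.45     0.70    -0.15]
  [   0.00    -0.15     0.90]
d = (I − A) x:
  d_1 = (+0.85)·475 + (-0.40)·750 + (-0.30)·150 = 58.750
  d_2 = (-0.45)·475 + (+0.70)·750 + (-0.15)·150 = 288.750
  d_3 = (+0.00)·475 + (-0.15)·750 + (+0.90)·150 = 22.500

d_1 = 58.750, d_2 = 288.750, d_3 = 22.500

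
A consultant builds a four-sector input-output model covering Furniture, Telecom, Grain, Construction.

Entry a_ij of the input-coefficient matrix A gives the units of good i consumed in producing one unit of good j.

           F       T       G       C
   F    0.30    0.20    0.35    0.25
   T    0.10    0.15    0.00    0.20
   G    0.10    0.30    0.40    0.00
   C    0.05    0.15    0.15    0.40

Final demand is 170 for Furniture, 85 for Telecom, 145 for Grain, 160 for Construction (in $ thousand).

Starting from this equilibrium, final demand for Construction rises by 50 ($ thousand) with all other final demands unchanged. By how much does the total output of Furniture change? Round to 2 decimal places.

Δx_F = 57.80

I − A =
  [   0.70    -0.20    -0.35    -0.25]
  [  -0.10     0.85     0.00    -0.20]
  [  -0.10    -0.30     0.60     0.00]
  [  -0.05    -0.15    -0.15     0.60]
Compute the cofactors C_ij = (−1)^(i+j)·(3×3 minor ij) of I−A; the adjugate is their transpose:
adj(I−A) = Cᵀ =
  [ 0.279000   0.168750   0.205875   0.172500]
  [ 0.045000   0.219750   0.049250   0.092000]
  [ 0.069000   0.138000   0.307625   0.074750]
  [ 0.051750   0.103500   0.106375   0.304750]
det(I−A) = Σ_j (I−A)_1j·C_1j = (0.70)(0.279000) + (-0.20)(0.045000) + (-0.35)(0.069000) + (-0.25)(0.051750) = 0.1492125
(I − A)⁻¹ = adj(I−A) / det(I−A) ≈
  [   1.8698     1.1309     1.3797     1.1561]
  [   0.3016     1.4727     0.3301     0.6166]
  [   0.4624     0.9249     2.0617     0.5010]
  [   0.3468     0.6936     0.7129     2.0424]
Δx = (I − A)⁻¹ Δd with Δd having +50 in the Construction component and 0 elsewhere.
So Δx_F = L_FC · (+50), where L_FC = adj(I−A)_FC / det(I−A) = 0.172500 / 0.1492125.
Δx_F = 0.172500 × (+50) / 0.1492125 = 8.625 / 0.1492125 ≈ 57.80.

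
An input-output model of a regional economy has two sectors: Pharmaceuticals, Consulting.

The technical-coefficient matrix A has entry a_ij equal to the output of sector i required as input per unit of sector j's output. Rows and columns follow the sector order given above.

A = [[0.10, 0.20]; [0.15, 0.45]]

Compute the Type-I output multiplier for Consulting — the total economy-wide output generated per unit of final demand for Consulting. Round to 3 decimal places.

I − A =
  [   0.90    -0.20]
  [  -0.15     0.55]
det(I−A) = (0.90)(0.55) − (-0.20)(-0.15) = 0.4650
adj(I−A) = [[0.55, 0.20], [0.15, 0.90]]
(I − A)⁻¹ = adj(I−A) / det(I−A) ≈
  [   1.1828     0.4301]
  [   0.3226     1.9355]
The output multiplier for sector j is the column-j sum of the Leontief inverse (I − A)⁻¹ = adj(I−A) / det(I−A).
Column C of adj(I−A): (0.20, 0.90); det(I−A) = 0.4650.
m_C = (0.20 + 0.90) / 0.4650 = 1.10 / 0.4650 ≈ 2.366.

m_C = 2.366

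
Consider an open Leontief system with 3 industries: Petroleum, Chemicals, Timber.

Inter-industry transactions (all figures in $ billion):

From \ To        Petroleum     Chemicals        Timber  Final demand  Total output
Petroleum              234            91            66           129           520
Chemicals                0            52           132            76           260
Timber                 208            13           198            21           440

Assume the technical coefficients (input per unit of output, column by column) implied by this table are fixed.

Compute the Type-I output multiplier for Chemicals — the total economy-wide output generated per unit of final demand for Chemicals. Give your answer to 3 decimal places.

m_C = 4.243

Technical coefficients a_ij = z_ij / X_j:
  a_PP = 234/520 = 0.45, a_CP = 0/520 = 0.00, a_TP = 208/520 = 0.40
  a_PC = 91/260 = 0.35, a_CC = 52/260 = 0.20, a_TC = 13/260 = 0.05
  a_PT = 66/440 = 0.15, a_CT = 132/440 = 0.30, a_TT = 198/440 = 0.45
I − A =
  [   0.55    -0.35    -0.15]
  [   0.00     0.80    -0.30]
  [  -0.40    -0.05     0.55]
Cofactors of I−A, C_ij = (−1)^(i+j)·(minor ij) (rows/columns in the sector order above):
  C_11 = (0.80)(0.55) − (-0.30)(-0.05) = 0.4250
  C_12 = −[(0.00)(0.55) − (-0.30)(-0.40)] = 0.1200
  C_13 = (0.00)(-0.05) − (0.80)(-0.40) = 0.3200
  C_21 = −[(-0.35)(0.55) − (-0.15)(-0.05)] = 0.2000
  C_22 = (0.55)(0.55) − (-0.15)(-0.40) = 0.2425
  C_23 = −[(0.55)(-0.05) − (-0.35)(-0.40)] = 0.1675
  C_31 = (-0.35)(-0.30) − (-0.15)(0.80) = 0.2250
  C_32 = −[(0.55)(-0.30) − (-0.15)(0.00)] = 0.1650
  C_33 = (0.55)(0.80) − (-0.35)(0.00) = 0.4400
det(I−A) = Σ_j (I−A)_1j·C_1j = (0.55)(0.4250) + (-0.35)(0.1200) + (-0.15)(0.3200) = 0.14375
adj(I−A) = Cᵀ =
  [ 0.4250   0.2000   0.2250]
  [ 0.1200   0.2425   0.1650]
  [ 0.3200   0.1675   0.4400]
(I − A)⁻¹ = adj(I−A) / det(I−A) ≈
  [   2.9565     1.3913     1.5652]
  [   0.8348     1.6870     1.1478]
  [   2.2261     1.1652     3.0609]
The output multiplier for sector j is the column-j sum of the Leontief inverse (I − A)⁻¹ = adj(I−A) / det(I−A).
Column C of adj(I−A): (0.2000, 0.2425, 0.1675); det(I−A) = 0.14375.
m_C = (0.2000 + 0.2425 + 0.1675) / 0.14375 = 0.61 / 0.14375 ≈ 4.243.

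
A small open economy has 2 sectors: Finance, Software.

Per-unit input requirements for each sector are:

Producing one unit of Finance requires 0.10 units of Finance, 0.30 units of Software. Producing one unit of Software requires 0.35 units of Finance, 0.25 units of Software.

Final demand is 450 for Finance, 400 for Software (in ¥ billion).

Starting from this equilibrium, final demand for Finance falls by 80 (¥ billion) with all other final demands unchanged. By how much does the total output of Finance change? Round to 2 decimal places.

I − A =
  [   0.90    -0.35]
  [  -0.30     0.75]
det(I−A) = (0.90)(0.75) − (-0.35)(-0.30) = 0.5700
adj(I−A) = [[0.75, 0.35], [0.30, 0.90]]
(I − A)⁻¹ = adj(I−A) / det(I−A) ≈
  [   1.3158     0.6140]
  [   0.5263     1.5789]
Δx = (I − A)⁻¹ Δd with Δd having -80 in the Finance component and 0 elsewhere.
So Δx_F = L_FF · (-80), where L_FF = adj(I−A)_FF / det(I−A) = 0.75 / 0.5700.
Δx_F = 0.75 × (-80) / 0.5700 = -60.00 / 0.5700 ≈ -105.26.

Δx_F = -105.26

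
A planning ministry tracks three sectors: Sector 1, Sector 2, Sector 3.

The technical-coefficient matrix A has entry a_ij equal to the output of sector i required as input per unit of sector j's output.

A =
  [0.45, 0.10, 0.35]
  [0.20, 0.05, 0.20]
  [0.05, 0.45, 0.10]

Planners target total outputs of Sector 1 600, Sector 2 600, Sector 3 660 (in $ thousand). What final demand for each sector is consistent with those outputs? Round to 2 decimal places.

d_1 = 39.00, d_2 = 318.00, d_3 = 294.00

I − A =
  [   0.55    -0.10    -0.35]
  [  -0.20     0.95    -0.20]
  [  -0.05    -0.45     0.90]
d = (I − A) x:
  d_1 = (+0.55)·600 + (-0.10)·600 + (-0.35)·660 = 39.00
  d_2 = (-0.20)·600 + (+0.95)·600 + (-0.20)·660 = 318.00
  d_3 = (-0.05)·600 + (-0.45)·600 + (+0.90)·660 = 294.00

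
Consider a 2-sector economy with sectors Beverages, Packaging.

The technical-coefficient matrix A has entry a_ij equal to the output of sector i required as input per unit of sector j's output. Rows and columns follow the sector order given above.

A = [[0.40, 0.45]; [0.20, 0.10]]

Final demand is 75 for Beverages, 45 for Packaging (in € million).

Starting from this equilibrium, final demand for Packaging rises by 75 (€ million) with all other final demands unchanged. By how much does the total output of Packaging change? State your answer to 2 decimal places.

Δx_2 = 100.00

I − A =
  [   0.60    -0.45]
  [  -0.20     0.90]
det(I−A) = (0.60)(0.90) − (-0.45)(-0.20) = 0.4500
adj(I−A) = [[0.90, 0.45], [0.20, 0.60]]
(I − A)⁻¹ = adj(I−A) / det(I−A) ≈
  [   2.0000     1.0000]
  [   0.4444     1.3333]
Δx = (I − A)⁻¹ Δd with Δd having +75 in the Packaging component and 0 elsewhere.
So Δx_2 = L_22 · (+75), where L_22 = adj(I−A)_22 / det(I−A) = 0.60 / 0.4500.
Δx_2 = 0.60 × (+75) / 0.4500 = 45.00 / 0.4500 = 100.00.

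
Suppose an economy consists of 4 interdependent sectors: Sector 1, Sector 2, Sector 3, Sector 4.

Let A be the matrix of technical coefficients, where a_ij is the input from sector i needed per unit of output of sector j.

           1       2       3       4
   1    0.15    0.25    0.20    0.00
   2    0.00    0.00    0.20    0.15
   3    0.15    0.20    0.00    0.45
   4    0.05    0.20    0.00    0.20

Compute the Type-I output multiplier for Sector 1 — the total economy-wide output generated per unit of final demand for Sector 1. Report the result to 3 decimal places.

I − A =
  [   0.85    -0.25    -0.20     0.00]
  [   0.00     1.00    -0.20    -0.15]
  [  -0.15    -0.20     1.00    -0.45]
  [  -0.05    -0.20     0.00     0.80]
Compute the cofactors C_ij = (−1)^(i+j)·(3×3 minor ij) of I−A; the adjugate is their transpose:
adj(I−A) = Cᵀ =
  [ 0.720000   0.250000   0.194000   0.156000]
  [ 0.036000   0.651500   0.137500   0.199500]
  [ 0.139500   0.248125   0.652625   0.413625]
  [ 0.054000   0.178500   0.046500   0.778500]
det(I−A) = Σ_j (I−A)_1j·C_1j = (0.85)(0.720000) + (-0.25)(0.036000) + (-0.20)(0.139500) + (0.00)(0.054000) = 0.5751
(I − A)⁻¹ = adj(I−A) / det(I−A) ≈
  [   1.2520     0.4347     0.3373     0.2713]
  [   0.0626     1.1328     0.2391     0.3469]
  [   0.2426     0.4314     1.1348     0.7192]
  [   0.0939     0.3104     0.0809     1.3537]
The output multiplier for sector j is the column-j sum of the Leontief inverse (I − A)⁻¹ = adj(I−A) / det(I−A).
Column 1 of adj(I−A): (0.720000, 0.036000, 0.139500, 0.054000); det(I−A) = 0.5751.
m_1 = (0.720000 + 0.036000 + 0.139500 + 0.054000) / 0.5751 = 0.9495 / 0.5751 ≈ 1.651.

m_1 = 1.651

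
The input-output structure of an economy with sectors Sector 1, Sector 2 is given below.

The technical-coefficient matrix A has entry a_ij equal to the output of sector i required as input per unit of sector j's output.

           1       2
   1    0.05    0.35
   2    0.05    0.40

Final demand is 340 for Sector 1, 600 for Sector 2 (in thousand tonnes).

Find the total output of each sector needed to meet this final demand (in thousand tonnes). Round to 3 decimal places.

I − A =
  [   0.95    -0.35]
  [  -0.05     0.60]
det(I−A) = (0.95)(0.60) − (-0.35)(-0.05) = 0.5525
adj(I−A) = [[0.60, 0.35], [0.05, 0.95]]
(I − A)⁻¹ = adj(I−A) / det(I−A) ≈
  [   1.0860     0.6335]
  [   0.0905     1.7195]
x = (I − A)⁻¹ d = adj(I−A)·d / det(I−A), with det(I−A) = 0.5525:
  x_1 = (0.60·340 + 0.35·600) / 0.5525 = 414.00 / 0.5525 ≈ 749.321
  x_2 = (0.05·340 + 0.95·600) / 0.5525 = 587.00 / 0.5525 ≈ 1062.443

x_1 = 749.321, x_2 = 1062.443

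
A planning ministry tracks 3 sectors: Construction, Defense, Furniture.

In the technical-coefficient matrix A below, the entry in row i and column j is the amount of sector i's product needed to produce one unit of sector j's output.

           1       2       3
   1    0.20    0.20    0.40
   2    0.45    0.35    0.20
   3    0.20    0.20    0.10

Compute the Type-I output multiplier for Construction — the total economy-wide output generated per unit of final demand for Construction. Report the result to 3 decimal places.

m_1 = 4.672

I − A =
  [   0.80    -0.20    -0.40]
  [  -0.45     0.65    -0.20]
  [  -0.20    -0.20     0.90]
Cofactors of I−A, C_ij = (−1)^(i+j)·(minor ij) (rows/columns in the sector order above):
  C_11 = (0.65)(0.90) − (-0.20)(-0.20) = 0.5450
  C_12 = −[(-0.45)(0.90) − (-0.20)(-0.20)] = 0.4450
  C_13 = (-0.45)(-0.20) − (0.65)(-0.20) = 0.2200
  C_21 = −[(-0.20)(0.90) − (-0.40)(-0.20)] = 0.2600
  C_22 = (0.80)(0.90) − (-0.40)(-0.20) = 0.6400
  C_23 = −[(0.80)(-0.20) − (-0.20)(-0.20)] = 0.2000
  C_31 = (-0.20)(-0.20) − (-0.40)(0.65) = 0.3000
  C_32 = −[(0.80)(-0.20) − (-0.40)(-0.45)] = 0.3400
  C_33 = (0.80)(0.65) − (-0.20)(-0.45) = 0.4300
det(I−A) = Σ_j (I−A)_1j·C_1j = (0.80)(0.5450) + (-0.20)(0.4450) + (-0.40)(0.2200) = 0.2590
adj(I−A) = Cᵀ =
  [ 0.5450   0.2600   0.3000]
  [ 0.4450   0.6400   0.3400]
  [ 0.2200   0.2000   0.4300]
(I − A)⁻¹ = adj(I−A) / det(I−A) ≈
  [   2.1042     1.0039     1.1583]
  [   1.7181     2.4710     1.3127]
  [   0.8494     0.7722     1.6602]
The output multiplier for sector j is the column-j sum of the Leontief inverse (I − A)⁻¹ = adj(I−A) / det(I−A).
Column 1 of adj(I−A): (0.5450, 0.4450, 0.2200); det(I−A) = 0.2590.
m_1 = (0.5450 + 0.4450 + 0.2200) / 0.2590 = 1.21 / 0.2590 ≈ 4.672.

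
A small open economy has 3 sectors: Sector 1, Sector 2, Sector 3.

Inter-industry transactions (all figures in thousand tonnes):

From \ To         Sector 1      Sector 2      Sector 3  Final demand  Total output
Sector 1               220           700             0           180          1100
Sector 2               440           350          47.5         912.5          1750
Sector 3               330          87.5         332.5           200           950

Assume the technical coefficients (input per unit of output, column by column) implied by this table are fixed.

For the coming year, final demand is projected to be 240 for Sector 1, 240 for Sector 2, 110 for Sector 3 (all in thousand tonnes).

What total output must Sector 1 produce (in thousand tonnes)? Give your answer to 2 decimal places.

x_1 = 621.05

Technical coefficients a_ij = z_ij / X_j:
  a_11 = 220/1100 = 0.20, a_21 = 440/1100 = 0.40, a_31 = 330/1100 = 0.30
  a_12 = 700/1750 = 0.40, a_22 = 350/1750 = 0.20, a_32 = 87.5/1750 = 0.05
  a_13 = 0/950 = 0.00, a_23 = 47.5/950 = 0.05, a_33 = 332.5/950 = 0.35
I − A =
  [   0.80    -0.40     0.00]
  [  -0.40     0.80    -0.05]
  [  -0.30    -0.05     0.65]
Cofactors of I−A, C_ij = (−1)^(i+j)·(minor ij) (rows/columns in the sector order above):
  C_11 = (0.80)(0.65) − (-0.05)(-0.05) = 0.5175
  C_12 = −[(-0.40)(0.65) − (-0.05)(-0.30)] = 0.2750
  C_13 = (-0.40)(-0.05) − (0.80)(-0.30) = 0.2600
  C_21 = −[(-0.40)(0.65) − (0.00)(-0.05)] = 0.2600
  C_22 = (0.80)(0.65) − (0.00)(-0.30) = 0.5200
  C_23 = −[(0.80)(-0.05) − (-0.40)(-0.30)] = 0.1600
  C_31 = (-0.40)(-0.05) − (0.00)(0.80) = 0.0200
  C_32 = −[(0.80)(-0.05) − (0.00)(-0.40)] = 0.0400
  C_33 = (0.80)(0.80) − (-0.40)(-0.40) = 0.4800
det(I−A) = Σ_j (I−A)_1j·C_1j = (0.80)(0.5175) + (-0.40)(0.2750) + (0.00)(0.2600) = 0.3040
adj(I−A) = Cᵀ =
  [ 0.5175   0.2600   0.0200]
  [ 0.2750   0.5200   0.0400]
  [ 0.2600   0.1600   0.4800]
(I − A)⁻¹ = adj(I−A) / det(I−A) ≈
  [   1.7023     0.8553     0.0658]
  [   0.9046     1.7105     0.1316]
  [   0.8553     0.5263     1.5789]
x = (I − A)⁻¹ d = adj(I−A)·d / det(I−A), with det(I−A) = 0.3040:
  x_1 = (0.5175·240 + 0.2600·240 + 0.0200·110) / 0.3040 = 188.80 / 0.3040 ≈ 621.05
  x_2 = (0.2750·240 + 0.5200·240 + 0.0400·110) / 0.3040 = 195.20 / 0.3040 ≈ 642.11
  x_3 = (0.2600·240 + 0.1600·240 + 0.4800·110) / 0.3040 = 153.60 / 0.3040 ≈ 505.26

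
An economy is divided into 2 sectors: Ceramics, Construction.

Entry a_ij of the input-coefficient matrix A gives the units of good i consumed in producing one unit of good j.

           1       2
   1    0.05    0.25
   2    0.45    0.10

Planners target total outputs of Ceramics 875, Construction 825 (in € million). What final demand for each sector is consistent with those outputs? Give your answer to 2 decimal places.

I − A =
  [   0.95    -0.25]
  [  -0.45     0.90]
d = (I − A) x:
  d_1 = (+0.95)·875 + (-0.25)·825 = 625.00
  d_2 = (-0.45)·875 + (+0.90)·825 = 348.75

d_1 = 625.00, d_2 = 348.75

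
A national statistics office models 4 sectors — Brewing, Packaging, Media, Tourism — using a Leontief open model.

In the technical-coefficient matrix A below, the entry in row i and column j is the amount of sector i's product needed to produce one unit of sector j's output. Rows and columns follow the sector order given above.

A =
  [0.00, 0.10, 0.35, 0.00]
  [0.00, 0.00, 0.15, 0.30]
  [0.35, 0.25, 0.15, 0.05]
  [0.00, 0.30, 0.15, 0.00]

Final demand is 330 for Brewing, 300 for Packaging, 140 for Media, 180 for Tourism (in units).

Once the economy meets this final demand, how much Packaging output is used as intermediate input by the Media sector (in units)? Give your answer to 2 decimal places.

z_PM = 87.20

I − A =
  [   1.00    -0.10    -0.35     0.00]
  [   0.00     1.00    -0.15    -0.30]
  [  -0.35    -0.25     0.85    -0.05]
  [   0.00    -0.30    -0.15     1.00]
Compute the cofactors C_ij = (−1)^(i+j)·(3×3 minor ij) of I−A; the adjugate is their transpose:
adj(I−A) = Cᵀ =
  [ 0.71500   0.17700   0.33800   0.07000]
  [ 0.06825   0.72000   0.19500   0.22575]
  [ 0.31850   0.30000   0.91000   0.13550]
  [ 0.06825   0.26100   0.19500   0.68475]
det(I−A) = Σ_j (I−A)_1j·C_1j = (1.00)(0.71500) + (-0.10)(0.06825) + (-0.35)(0.31850) + (0.00)(0.06825) = 0.5967
(I − A)⁻¹ = adj(I−A) / det(I−A) ≈
  [   1.1983     0.2966     0.5664     0.1173]
  [   0.1144     1.2066     0.3268     0.3783]
  [   0.5338     0.5028     1.5251     0.2271]
  [   0.1144     0.4374     0.3268     1.1476]
First solve x = (I − A)⁻¹ d = adj(I−A)·d / det(I−A); in particular x_M = (0.31850·330 + 0.30000·300 + 0.91000·140 + 0.13550·180) / 0.5967 = 346.895 / 0.5967 ≈ 581.3558.
Intermediate flow from P to M: z_PM = a_PM · x_M = 0.15 × 346.895 / 0.5967 = 52.03425 / 0.5967 ≈ 87.20.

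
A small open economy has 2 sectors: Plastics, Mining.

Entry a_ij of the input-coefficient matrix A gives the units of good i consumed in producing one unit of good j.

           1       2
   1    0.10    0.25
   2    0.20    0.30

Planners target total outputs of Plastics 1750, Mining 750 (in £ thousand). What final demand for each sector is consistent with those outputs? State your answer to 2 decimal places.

I − A =
  [   0.90    -0.25]
  [  -0.20     0.70]
d = (I − A) x:
  d_1 = (+0.90)·1750 + (-0.25)·750 = 1387.50
  d_2 = (-0.20)·1750 + (+0.70)·750 = 175.00

d_1 = 1387.50, d_2 = 175.00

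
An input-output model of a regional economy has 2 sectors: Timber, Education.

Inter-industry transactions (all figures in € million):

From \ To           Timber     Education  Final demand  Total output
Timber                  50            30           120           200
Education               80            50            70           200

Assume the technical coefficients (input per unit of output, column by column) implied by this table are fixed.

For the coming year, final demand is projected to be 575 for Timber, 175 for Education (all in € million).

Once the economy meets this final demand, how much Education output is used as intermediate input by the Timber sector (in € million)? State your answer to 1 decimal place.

Technical coefficients a_ij = z_ij / X_j:
  a_TT = 50/200 = 0.25, a_ET = 80/200 = 0.40
  a_TE = 30/200 = 0.15, a_EE = 50/200 = 0.25
I − A =
  [   0.75    -0.15]
  [  -0.40     0.75]
det(I−A) = (0.75)(0.75) − (-0.15)(-0.40) = 0.5025
adj(I−A) = [[0.75, 0.15], [0.40, 0.75]]
(I − A)⁻¹ = adj(I−A) / det(I−A) ≈
  [   1.4925     0.2985]
  [   0.7960     1.4925]
First solve x = (I − A)⁻¹ d = adj(I−A)·d / det(I−A); in particular x_T = (0.75·575 + 0.15·175) / 0.5025 = 457.50 / 0.5025 ≈ 910.448.
Intermediate flow from E to T: z_ET = a_ET · x_T = 0.40 × 457.50 / 0.5025 = 183.00 / 0.5025 ≈ 364.2.

z_ET = 364.2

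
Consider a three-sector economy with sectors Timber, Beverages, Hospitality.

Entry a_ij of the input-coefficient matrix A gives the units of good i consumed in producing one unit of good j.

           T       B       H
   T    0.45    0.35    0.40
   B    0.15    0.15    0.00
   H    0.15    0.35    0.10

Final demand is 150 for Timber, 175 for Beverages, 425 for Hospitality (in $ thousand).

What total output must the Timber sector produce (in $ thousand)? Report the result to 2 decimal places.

I − A =
  [   0.55    -0.35    -0.40]
  [  -0.15     0.85     0.00]
  [  -0.15    -0.35     0.90]
Cofactors of I−A, C_ij = (−1)^(i+j)·(minor ij) (rows/columns in the sector order above):
  C_11 = (0.85)(0.90) − (0.00)(-0.35) = 0.7650
  C_12 = −[(-0.15)(0.90) − (0.00)(-0.15)] = 0.1350
  C_13 = (-0.15)(-0.35) − (0.85)(-0.15) = 0.1800
  C_21 = −[(-0.35)(0.90) − (-0.40)(-0.35)] = 0.4550
  C_22 = (0.55)(0.90) − (-0.40)(-0.15) = 0.4350
  C_23 = −[(0.55)(-0.35) − (-0.35)(-0.15)] = 0.2450
  C_31 = (-0.35)(0.00) − (-0.40)(0.85) = 0.3400
  C_32 = −[(0.55)(0.00) − (-0.40)(-0.15)] = 0.0600
  C_33 = (0.55)(0.85) − (-0.35)(-0.15) = 0.4150
det(I−A) = Σ_j (I−A)_1j·C_1j = (0.55)(0.7650) + (-0.35)(0.1350) + (-0.40)(0.1800) = 0.3015
adj(I−A) = Cᵀ =
  [ 0.7650   0.4550   0.3400]
  [ 0.1350   0.4350   0.0600]
  [ 0.1800   0.2450   0.4150]
(I − A)⁻¹ = adj(I−A) / det(I−A) ≈
  [   2.5373     1.5091     1.1277]
  [   0.4478     1.4428     0.1990]
  [   0.5970     0.8126     1.3765]
x = (I − A)⁻¹ d = adj(I−A)·d / det(I−A), with det(I−A) = 0.3015:
  x_T = (0.7650·150 + 0.4550·175 + 0.3400·425) / 0.3015 = 338.875 / 0.3015 ≈ 1123.96
  x_B = (0.1350·150 + 0.4350·175 + 0.0600·425) / 0.3015 = 121.875 / 0.3015 ≈ 404.23
  x_H = (0.1800·150 + 0.2450·175 + 0.4150·425) / 0.3015 = 246.25 / 0.3015 ≈ 816.75

x_T = 1123.96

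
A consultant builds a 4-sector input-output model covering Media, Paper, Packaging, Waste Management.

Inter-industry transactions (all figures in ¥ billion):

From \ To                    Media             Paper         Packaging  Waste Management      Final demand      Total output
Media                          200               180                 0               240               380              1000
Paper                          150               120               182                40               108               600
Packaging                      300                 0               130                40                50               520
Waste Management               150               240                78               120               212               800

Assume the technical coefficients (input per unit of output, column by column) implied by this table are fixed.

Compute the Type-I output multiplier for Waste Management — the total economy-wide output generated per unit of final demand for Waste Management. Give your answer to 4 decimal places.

m_4 = 3.1385

Technical coefficients a_ij = z_ij / X_j:
  a_11 = 200/1000 = 0.20, a_21 = 150/1000 = 0.15, a_31 = 300/1000 = 0.30, a_41 = 150/1000 = 0.15
  a_12 = 180/600 = 0.30, a_22 = 120/600 = 0.20, a_32 = 0/600 = 0.00, a_42 = 240/600 = 0.40
  a_13 = 0/520 = 0.00, a_23 = 182/520 = 0.35, a_33 = 130/520 = 0.25, a_43 = 78/520 = 0.15
  a_14 = 240/800 = 0.30, a_24 = 40/800 = 0.05, a_34 = 40/800 = 0.05, a_44 = 120/800 = 0.15
I − A =
  [   0.80    -0.30     0.00    -0.30]
  [  -0.15     0.80    -0.35    -0.05]
  [  -0.30     0.00     0.75    -0.05]
  [  -0.15    -0.40    -0.15     0.85]
Compute the cofactors C_ij = (−1)^(i+j)·(3×3 minor ij) of I−A; the adjugate is their transpose:
adj(I−A) = Cᵀ =
  [ 0.48200   0.27900   0.16950   0.19650]
  [ 0.19425   0.45675   0.23500   0.10925]
  [ 0.20700   0.13075   0.43350   0.10625]
  [ 0.21300   0.28725   0.21700   0.41475]
det(I−A) = Σ_j (I−A)_1j·C_1j = (0.80)(0.48200) + (-0.30)(0.19425) + (0.00)(0.20700) + (-0.30)(0.21300) = 0.263425
(I − A)⁻¹ = adj(I−A) / det(I−A) ≈
  [   1.82974     1.05912     0.64345     0.74594]
  [   0.73740     1.73389     0.89209     0.41473]
  [   0.78580     0.49635     1.64563     0.40334]
  [   0.80858     1.09044     0.82376     1.57445]
The output multiplier for sector j is the column-j sum of the Leontief inverse (I − A)⁻¹ = adj(I−A) / det(I−A).
Column 4 of adj(I−A): (0.19650, 0.10925, 0.10625, 0.41475); det(I−A) = 0.263425.
m_4 = (0.19650 + 0.10925 + 0.10625 + 0.41475) / 0.263425 = 0.82675 / 0.263425 ≈ 3.1385.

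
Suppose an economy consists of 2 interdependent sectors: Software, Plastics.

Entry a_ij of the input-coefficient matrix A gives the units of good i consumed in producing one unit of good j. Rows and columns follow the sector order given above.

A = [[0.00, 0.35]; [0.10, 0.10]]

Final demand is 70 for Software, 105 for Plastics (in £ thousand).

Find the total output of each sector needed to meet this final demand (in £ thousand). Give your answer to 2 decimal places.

I − A =
  [   1.00    -0.35]
  [  -0.10     0.90]
det(I−A) = (1.00)(0.90) − (-0.35)(-0.10) = 0.8650
adj(I−A) = [[0.90, 0.35], [0.10, 1.00]]
(I − A)⁻¹ = adj(I−A) / det(I−A) ≈
  [   1.0405     0.4046]
  [   0.1156     1.1561]
x = (I − A)⁻¹ d = adj(I−A)·d / det(I−A), with det(I−A) = 0.8650:
  x_S = (0.90·70 + 0.35·105) / 0.8650 = 99.75 / 0.8650 ≈ 115.32
  x_P = (0.10·70 + 1.00·105) / 0.8650 = 112.00 / 0.8650 ≈ 129.48

x_S = 115.32, x_P = 129.48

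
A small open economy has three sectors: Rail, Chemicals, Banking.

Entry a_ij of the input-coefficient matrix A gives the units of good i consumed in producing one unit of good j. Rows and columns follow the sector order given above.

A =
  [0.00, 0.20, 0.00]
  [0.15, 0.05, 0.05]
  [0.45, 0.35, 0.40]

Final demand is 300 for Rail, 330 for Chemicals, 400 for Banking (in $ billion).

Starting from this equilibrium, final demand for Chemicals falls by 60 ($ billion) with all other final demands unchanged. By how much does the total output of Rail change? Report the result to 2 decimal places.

Δx_1 = -13.58

I − A =
  [   1.00    -0.20     0.00]
  [  -0.15     0.95    -0.05]
  [  -0.45    -0.35     0.60]
Cofactors of I−A, C_ij = (−1)^(i+j)·(minor ij) (rows/columns in the sector order above):
  C_11 = (0.95)(0.60) − (-0.05)(-0.35) = 0.5525
  C_12 = −[(-0.15)(0.60) − (-0.05)(-0.45)] = 0.1125
  C_13 = (-0.15)(-0.35) − (0.95)(-0.45) = 0.4800
  C_21 = −[(-0.20)(0.60) − (0.00)(-0.35)] = 0.1200
  C_22 = (1.00)(0.60) − (0.00)(-0.45) = 0.6000
  C_23 = −[(1.00)(-0.35) − (-0.20)(-0.45)] = 0.4400
  C_31 = (-0.20)(-0.05) − (0.00)(0.95) = 0.0100
  C_32 = −[(1.00)(-0.05) − (0.00)(-0.15)] = 0.0500
  C_33 = (1.00)(0.95) − (-0.20)(-0.15) = 0.9200
det(I−A) = Σ_j (I−A)_1j·C_1j = (1.00)(0.5525) + (-0.20)(0.1125) + (0.00)(0.4800) = 0.5300
adj(I−A) = Cᵀ =
  [ 0.5525   0.1200   0.0100]
  [ 0.1125   0.6000   0.0500]
  [ 0.4800   0.4400   0.9200]
(I − A)⁻¹ = adj(I−A) / det(I−A) ≈
  [   1.0425     0.2264     0.0189]
  [   0.2123     1.1321     0.0943]
  [   0.9057     0.8302     1.7358]
Δx = (I − A)⁻¹ Δd with Δd having -60 in the Chemicals component and 0 elsewhere.
So Δx_1 = L_12 · (-60), where L_12 = adj(I−A)_12 / det(I−A) = 0.1200 / 0.5300.
Δx_1 = 0.1200 × (-60) / 0.5300 = -7.20 / 0.5300 ≈ -13.58.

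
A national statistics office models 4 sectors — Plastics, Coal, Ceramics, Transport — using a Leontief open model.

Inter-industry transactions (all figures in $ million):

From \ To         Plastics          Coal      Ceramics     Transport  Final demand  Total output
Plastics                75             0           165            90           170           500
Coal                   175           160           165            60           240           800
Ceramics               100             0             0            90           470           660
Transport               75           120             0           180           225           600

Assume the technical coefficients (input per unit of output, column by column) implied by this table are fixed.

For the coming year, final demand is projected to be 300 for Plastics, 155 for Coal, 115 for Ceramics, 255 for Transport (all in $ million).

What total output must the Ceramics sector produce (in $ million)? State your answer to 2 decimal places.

x_3 = 318.17

Technical coefficients a_ij = z_ij / X_j:
  a_11 = 75/500 = 0.15, a_21 = 175/500 = 0.35, a_31 = 100/500 = 0.20, a_41 = 75/500 = 0.15
  a_12 = 0/800 = 0.00, a_22 = 160/800 = 0.20, a_32 = 0/800 = 0.00, a_42 = 120/800 = 0.15
  a_13 = 165/660 = 0.25, a_23 = 165/660 = 0.25, a_33 = 0/660 = 0.00, a_43 = 0/660 = 0.00
  a_14 = 90/600 = 0.15, a_24 = 60/600 = 0.10, a_34 = 90/600 = 0.15, a_44 = 180/600 = 0.30
I − A =
  [   0.85     0.00    -0.25    -0.15]
  [  -0.35     0.80    -0.25    -0.10]
  [  -0.20     0.00     1.00    -0.15]
  [  -0.15    -0.15     0.00     0.70]
Compute the cofactors C_ij = (−1)^(i+j)·(3×3 minor ij) of I−A; the adjugate is their transpose:
adj(I−A) = Cᵀ =
  [ 0.539375   0.028125   0.141875   0.150000]
  [ 0.300625   0.531875   0.208125   0.185000]
  [ 0.134875   0.023625   0.437375   0.126000]
  [ 0.180000   0.120000   0.075000   0.640000]
det(I−A) = Σ_j (I−A)_1j·C_1j = (0.85)(0.539375) + (0.00)(0.300625) + (-0.25)(0.134875) + (-0.15)(0.180000) = 0.39775
(I − A)⁻¹ = adj(I−A) / det(I−A) ≈
  [   1.3561     0.0707     0.3567     0.3771]
  [   0.7558     1.3372     0.5233     0.4651]
  [   0.3391     0.0594     1.0996     0.3168]
  [   0.4525     0.3017     0.1886     1.6091]
x = (I − A)⁻¹ d = adj(I−A)·d / det(I−A), with det(I−A) = 0.39775:
  x_1 = (0.539375·300 + 0.028125·155 + 0.141875·115 + 0.150000·255) / 0.39775 = 220.7375 / 0.39775 ≈ 554.97
  x_2 = (0.300625·300 + 0.531875·155 + 0.208125·115 + 0.185000·255) / 0.39775 = 243.7375 / 0.39775 ≈ 612.79
  x_3 = (0.134875·300 + 0.023625·155 + 0.437375·115 + 0.126000·255) / 0.39775 = 126.5525 / 0.39775 ≈ 318.17
  x_4 = (0.180000·300 + 0.120000·155 + 0.075000·115 + 0.640000·255) / 0.39775 = 244.425 / 0.39775 ≈ 614.52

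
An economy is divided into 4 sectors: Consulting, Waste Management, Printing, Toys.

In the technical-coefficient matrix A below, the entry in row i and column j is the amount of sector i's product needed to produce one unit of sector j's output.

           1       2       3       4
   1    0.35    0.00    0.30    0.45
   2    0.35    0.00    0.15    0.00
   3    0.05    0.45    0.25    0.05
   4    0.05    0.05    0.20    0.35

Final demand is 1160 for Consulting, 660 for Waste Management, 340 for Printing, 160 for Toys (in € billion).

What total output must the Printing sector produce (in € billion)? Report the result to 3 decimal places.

x_3 = 2171.898

I − A =
  [   0.65     0.00    -0.30    -0.45]
  [  -0.35     1.00    -0.15     0.00]
  [  -0.05    -0.45     0.75    -0.05]
  [  -0.05    -0.05    -0.20     0.65]
Compute the cofactors C_ij = (−1)^(i+j)·(3×3 minor ij) of I−A; the adjugate is their transpose:
adj(I−A) = Cᵀ =
  [ 0.433250   0.145875   0.288375   0.322125]
  [ 0.172375   0.278500   0.159750   0.131625]
  [ 0.138250   0.182750   0.392125   0.125875]
  [ 0.089125   0.088875   0.155125   0.381375]
det(I−A) = Σ_j (I−A)_1j·C_1j = (0.65)(0.433250) + (0.00)(0.172375) + (-0.30)(0.138250) + (-0.45)(0.089125) = 0.20003125
(I − A)⁻¹ = adj(I−A) / det(I−A) ≈
  [   2.1659     0.7293     1.4416     1.6104]
  [   0.8617     1.3923     0.7986     0.6580]
  [   0.6911     0.9136     1.9603     0.6293]
  [   0.4456     0.4443     0.7755     1.9066]
x = (I − A)⁻¹ d = adj(I−A)·d / det(I−A), with det(I−A) = 0.20003125:
  x_1 = (0.433250·1160 + 0.145875·660 + 0.288375·340 + 0.322125·160) / 0.20003125 = 748.435 / 0.20003125 ≈ 3741.590
  x_2 = (0.172375·1160 + 0.278500·660 + 0.159750·340 + 0.131625·160) / 0.20003125 = 459.14 / 0.20003125 ≈ 2295.341
  x_3 = (0.138250·1160 + 0.182750·660 + 0.392125·340 + 0.125875·160) / 0.20003125 = 434.4475 / 0.20003125 ≈ 2171.898
  x_4 = (0.089125·1160 + 0.088875·660 + 0.155125·340 + 0.381375·160) / 0.20003125 = 275.805 / 0.20003125 ≈ 1378.810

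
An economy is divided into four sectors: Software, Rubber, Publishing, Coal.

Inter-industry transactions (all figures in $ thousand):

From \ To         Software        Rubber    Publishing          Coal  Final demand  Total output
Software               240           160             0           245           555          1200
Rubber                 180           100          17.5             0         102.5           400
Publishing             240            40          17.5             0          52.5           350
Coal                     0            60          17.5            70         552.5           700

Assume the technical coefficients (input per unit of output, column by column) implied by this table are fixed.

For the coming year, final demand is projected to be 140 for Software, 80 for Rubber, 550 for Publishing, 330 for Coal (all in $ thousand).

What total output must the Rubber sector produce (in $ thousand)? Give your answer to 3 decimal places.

x_R = 253.631

Technical coefficients a_ij = z_ij / X_j:
  a_SS = 240/1200 = 0.20, a_RS = 180/1200 = 0.15, a_PS = 240/1200 = 0.20, a_CS = 0/1200 = 0.00
  a_SR = 160/400 = 0.40, a_RR = 100/400 = 0.25, a_PR = 40/400 = 0.10, a_CR = 60/400 = 0.15
  a_SP = 0/350 = 0.00, a_RP = 17.5/350 = 0.05, a_PP = 17.5/350 = 0.05, a_CP = 17.5/350 = 0.05
  a_SC = 245/700 = 0.35, a_RC = 0/700 = 0.00, a_PC = 0/700 = 0.00, a_CC = 70/700 = 0.10
I − A =
  [   0.80    -0.40     0.00    -0.35]
  [  -0.15     0.75    -0.05     0.00]
  [  -0.20    -0.10     0.95     0.00]
  [   0.00    -0.15    -0.05     0.90]
Compute the cofactors C_ij = (−1)^(i+j)·(3×3 minor ij) of I−A; the adjugate is their transpose:
adj(I−A) = Cᵀ =
  [ 0.636750   0.393625   0.033750   0.247625]
  [ 0.137250   0.680500   0.038625   0.053375]
  [ 0.148500   0.154500   0.478125   0.057750]
  [ 0.031125   0.122000   0.033000   0.505000]
det(I−A) = Σ_j (I−A)_1j·C_1j = (0.80)(0.636750) + (-0.40)(0.137250) + (0.00)(0.148500) + (-0.35)(0.031125) = 0.44360625
(I − A)⁻¹ = adj(I−A) / det(I−A) ≈
  [   1.4354     0.8873     0.0761     0.5582]
  [   0.3094     1.5340     0.0871     0.1203]
  [   0.3348     0.3483     1.0778     0.1302]
  [   0.0702     0.2750     0.0744     1.1384]
x = (I − A)⁻¹ d = adj(I−A)·d / det(I−A), with det(I−A) = 0.44360625:
  x_S = (0.636750·140 + 0.393625·80 + 0.033750·550 + 0.247625·330) / 0.44360625 = 220.91375 / 0.44360625 ≈ 497.995
  x_R = (0.137250·140 + 0.680500·80 + 0.038625·550 + 0.053375·330) / 0.44360625 = 112.5125 / 0.44360625 ≈ 253.631
  x_P = (0.148500·140 + 0.154500·80 + 0.478125·550 + 0.057750·330) / 0.44360625 = 315.17625 / 0.44360625 ≈ 710.486
  x_C = (0.031125·140 + 0.122000·80 + 0.033000·550 + 0.505000·330) / 0.44360625 = 198.9175 / 0.44360625 ≈ 448.410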